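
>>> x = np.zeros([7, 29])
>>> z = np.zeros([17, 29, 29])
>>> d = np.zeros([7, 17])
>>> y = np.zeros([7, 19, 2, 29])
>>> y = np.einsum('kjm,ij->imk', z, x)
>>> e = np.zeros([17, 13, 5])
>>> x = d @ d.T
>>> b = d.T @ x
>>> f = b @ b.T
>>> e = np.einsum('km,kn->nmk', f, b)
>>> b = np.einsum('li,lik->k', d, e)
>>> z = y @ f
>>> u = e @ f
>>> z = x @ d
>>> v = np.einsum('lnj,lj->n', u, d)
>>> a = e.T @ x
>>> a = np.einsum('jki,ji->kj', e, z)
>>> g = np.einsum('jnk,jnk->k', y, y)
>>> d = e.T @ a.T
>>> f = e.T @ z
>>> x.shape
(7, 7)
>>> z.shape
(7, 17)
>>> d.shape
(17, 17, 17)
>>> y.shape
(7, 29, 17)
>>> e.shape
(7, 17, 17)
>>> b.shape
(17,)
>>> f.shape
(17, 17, 17)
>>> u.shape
(7, 17, 17)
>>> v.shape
(17,)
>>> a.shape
(17, 7)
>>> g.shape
(17,)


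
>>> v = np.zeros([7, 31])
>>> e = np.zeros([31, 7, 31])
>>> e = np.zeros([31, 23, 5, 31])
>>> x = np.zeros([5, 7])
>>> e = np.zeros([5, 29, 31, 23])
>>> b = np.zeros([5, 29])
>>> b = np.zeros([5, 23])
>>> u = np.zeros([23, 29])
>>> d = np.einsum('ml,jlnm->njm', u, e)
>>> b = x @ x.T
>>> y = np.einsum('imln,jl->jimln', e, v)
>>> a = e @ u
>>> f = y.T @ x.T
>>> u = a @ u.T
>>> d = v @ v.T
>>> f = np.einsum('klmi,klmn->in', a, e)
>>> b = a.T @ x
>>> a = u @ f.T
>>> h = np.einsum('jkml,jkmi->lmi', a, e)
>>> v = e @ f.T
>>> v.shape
(5, 29, 31, 29)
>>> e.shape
(5, 29, 31, 23)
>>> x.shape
(5, 7)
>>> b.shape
(29, 31, 29, 7)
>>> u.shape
(5, 29, 31, 23)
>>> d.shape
(7, 7)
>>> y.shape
(7, 5, 29, 31, 23)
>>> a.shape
(5, 29, 31, 29)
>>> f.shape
(29, 23)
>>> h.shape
(29, 31, 23)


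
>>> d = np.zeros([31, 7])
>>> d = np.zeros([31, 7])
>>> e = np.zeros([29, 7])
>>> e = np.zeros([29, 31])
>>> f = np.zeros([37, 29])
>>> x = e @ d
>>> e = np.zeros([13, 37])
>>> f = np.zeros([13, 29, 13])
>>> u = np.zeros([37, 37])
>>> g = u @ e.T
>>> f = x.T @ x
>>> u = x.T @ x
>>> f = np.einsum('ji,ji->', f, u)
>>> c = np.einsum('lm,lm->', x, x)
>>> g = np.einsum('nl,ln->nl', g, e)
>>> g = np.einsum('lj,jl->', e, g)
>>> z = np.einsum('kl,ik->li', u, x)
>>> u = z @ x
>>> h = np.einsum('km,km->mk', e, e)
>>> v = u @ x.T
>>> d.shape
(31, 7)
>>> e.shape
(13, 37)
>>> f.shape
()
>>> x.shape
(29, 7)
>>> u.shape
(7, 7)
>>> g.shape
()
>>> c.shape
()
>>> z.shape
(7, 29)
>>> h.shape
(37, 13)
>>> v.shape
(7, 29)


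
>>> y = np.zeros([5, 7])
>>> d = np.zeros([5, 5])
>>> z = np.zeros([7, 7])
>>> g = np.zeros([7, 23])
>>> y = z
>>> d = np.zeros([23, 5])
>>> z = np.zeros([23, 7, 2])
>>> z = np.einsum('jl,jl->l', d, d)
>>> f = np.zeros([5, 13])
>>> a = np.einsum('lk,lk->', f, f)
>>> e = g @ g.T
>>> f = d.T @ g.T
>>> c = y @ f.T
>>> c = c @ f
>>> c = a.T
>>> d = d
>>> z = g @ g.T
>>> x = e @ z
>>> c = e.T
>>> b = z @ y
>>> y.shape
(7, 7)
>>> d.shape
(23, 5)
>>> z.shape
(7, 7)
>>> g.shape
(7, 23)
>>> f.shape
(5, 7)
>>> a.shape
()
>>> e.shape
(7, 7)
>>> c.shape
(7, 7)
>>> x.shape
(7, 7)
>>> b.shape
(7, 7)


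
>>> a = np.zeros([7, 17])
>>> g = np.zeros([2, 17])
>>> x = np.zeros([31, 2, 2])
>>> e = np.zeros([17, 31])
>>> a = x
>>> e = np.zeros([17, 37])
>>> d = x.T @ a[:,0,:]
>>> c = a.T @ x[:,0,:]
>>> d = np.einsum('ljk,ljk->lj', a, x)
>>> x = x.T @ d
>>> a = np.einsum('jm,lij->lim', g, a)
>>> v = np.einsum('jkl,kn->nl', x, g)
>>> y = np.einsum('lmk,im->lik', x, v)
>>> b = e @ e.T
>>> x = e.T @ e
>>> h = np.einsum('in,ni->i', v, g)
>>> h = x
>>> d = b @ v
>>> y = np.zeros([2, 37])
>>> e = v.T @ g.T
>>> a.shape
(31, 2, 17)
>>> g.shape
(2, 17)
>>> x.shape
(37, 37)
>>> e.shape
(2, 2)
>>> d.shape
(17, 2)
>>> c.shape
(2, 2, 2)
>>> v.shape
(17, 2)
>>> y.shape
(2, 37)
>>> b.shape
(17, 17)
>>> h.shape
(37, 37)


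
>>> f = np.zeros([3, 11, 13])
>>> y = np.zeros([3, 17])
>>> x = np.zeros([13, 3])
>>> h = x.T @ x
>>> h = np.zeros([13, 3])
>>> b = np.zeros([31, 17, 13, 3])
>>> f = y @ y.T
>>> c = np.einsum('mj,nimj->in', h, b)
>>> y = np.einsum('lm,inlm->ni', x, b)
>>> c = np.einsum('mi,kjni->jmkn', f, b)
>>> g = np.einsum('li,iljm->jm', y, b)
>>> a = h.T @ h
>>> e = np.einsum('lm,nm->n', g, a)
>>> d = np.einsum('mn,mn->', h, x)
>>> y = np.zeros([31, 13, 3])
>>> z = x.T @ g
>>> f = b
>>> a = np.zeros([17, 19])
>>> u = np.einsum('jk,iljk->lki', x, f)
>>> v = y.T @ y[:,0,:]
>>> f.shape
(31, 17, 13, 3)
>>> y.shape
(31, 13, 3)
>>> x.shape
(13, 3)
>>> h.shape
(13, 3)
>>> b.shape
(31, 17, 13, 3)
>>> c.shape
(17, 3, 31, 13)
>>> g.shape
(13, 3)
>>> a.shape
(17, 19)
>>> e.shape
(3,)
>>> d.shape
()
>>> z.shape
(3, 3)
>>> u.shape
(17, 3, 31)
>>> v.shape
(3, 13, 3)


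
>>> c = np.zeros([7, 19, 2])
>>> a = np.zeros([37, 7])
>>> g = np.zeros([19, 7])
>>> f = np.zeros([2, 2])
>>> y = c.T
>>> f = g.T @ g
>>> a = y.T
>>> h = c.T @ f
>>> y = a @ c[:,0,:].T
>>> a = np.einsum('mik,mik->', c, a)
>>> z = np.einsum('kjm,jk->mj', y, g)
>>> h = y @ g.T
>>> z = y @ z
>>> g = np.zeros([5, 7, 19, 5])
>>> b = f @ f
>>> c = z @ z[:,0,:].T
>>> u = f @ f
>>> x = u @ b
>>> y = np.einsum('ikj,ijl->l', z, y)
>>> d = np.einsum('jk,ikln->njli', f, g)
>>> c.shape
(7, 19, 7)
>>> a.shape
()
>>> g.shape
(5, 7, 19, 5)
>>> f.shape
(7, 7)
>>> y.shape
(7,)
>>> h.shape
(7, 19, 19)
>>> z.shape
(7, 19, 19)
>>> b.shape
(7, 7)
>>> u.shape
(7, 7)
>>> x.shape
(7, 7)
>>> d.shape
(5, 7, 19, 5)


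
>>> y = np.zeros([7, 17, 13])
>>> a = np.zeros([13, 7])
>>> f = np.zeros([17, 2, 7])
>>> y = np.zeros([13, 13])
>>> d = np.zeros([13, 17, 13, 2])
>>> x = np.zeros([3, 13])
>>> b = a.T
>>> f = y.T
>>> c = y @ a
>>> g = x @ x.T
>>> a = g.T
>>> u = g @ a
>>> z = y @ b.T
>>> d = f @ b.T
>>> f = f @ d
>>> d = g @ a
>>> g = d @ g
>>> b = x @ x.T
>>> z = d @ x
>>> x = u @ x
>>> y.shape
(13, 13)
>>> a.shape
(3, 3)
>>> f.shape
(13, 7)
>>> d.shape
(3, 3)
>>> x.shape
(3, 13)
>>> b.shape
(3, 3)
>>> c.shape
(13, 7)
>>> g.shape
(3, 3)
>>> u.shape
(3, 3)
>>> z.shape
(3, 13)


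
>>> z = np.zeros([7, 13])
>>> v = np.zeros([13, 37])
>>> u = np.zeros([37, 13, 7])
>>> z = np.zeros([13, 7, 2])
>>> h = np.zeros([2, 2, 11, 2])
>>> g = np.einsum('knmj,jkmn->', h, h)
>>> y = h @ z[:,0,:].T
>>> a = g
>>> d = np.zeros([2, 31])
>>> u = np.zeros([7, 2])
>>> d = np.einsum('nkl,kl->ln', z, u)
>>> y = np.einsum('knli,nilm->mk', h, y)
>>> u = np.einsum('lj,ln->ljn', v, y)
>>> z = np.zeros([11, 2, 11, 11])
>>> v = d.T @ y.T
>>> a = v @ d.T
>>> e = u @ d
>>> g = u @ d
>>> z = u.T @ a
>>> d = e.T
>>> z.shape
(2, 37, 2)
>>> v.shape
(13, 13)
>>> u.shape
(13, 37, 2)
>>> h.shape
(2, 2, 11, 2)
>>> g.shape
(13, 37, 13)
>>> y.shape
(13, 2)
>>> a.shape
(13, 2)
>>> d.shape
(13, 37, 13)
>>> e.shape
(13, 37, 13)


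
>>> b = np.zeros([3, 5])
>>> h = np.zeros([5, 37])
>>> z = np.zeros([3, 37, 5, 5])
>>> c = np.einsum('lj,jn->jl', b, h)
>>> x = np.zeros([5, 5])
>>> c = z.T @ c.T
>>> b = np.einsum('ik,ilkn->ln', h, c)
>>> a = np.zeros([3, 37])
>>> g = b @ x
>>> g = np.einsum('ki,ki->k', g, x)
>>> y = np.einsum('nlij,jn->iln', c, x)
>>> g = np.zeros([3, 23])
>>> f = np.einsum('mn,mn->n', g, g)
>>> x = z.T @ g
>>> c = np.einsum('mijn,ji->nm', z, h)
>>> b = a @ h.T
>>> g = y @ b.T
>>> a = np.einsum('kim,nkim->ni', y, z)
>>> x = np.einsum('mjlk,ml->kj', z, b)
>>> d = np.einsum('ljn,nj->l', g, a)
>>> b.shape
(3, 5)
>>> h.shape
(5, 37)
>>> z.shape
(3, 37, 5, 5)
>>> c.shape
(5, 3)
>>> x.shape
(5, 37)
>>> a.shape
(3, 5)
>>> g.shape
(37, 5, 3)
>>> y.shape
(37, 5, 5)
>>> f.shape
(23,)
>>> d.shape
(37,)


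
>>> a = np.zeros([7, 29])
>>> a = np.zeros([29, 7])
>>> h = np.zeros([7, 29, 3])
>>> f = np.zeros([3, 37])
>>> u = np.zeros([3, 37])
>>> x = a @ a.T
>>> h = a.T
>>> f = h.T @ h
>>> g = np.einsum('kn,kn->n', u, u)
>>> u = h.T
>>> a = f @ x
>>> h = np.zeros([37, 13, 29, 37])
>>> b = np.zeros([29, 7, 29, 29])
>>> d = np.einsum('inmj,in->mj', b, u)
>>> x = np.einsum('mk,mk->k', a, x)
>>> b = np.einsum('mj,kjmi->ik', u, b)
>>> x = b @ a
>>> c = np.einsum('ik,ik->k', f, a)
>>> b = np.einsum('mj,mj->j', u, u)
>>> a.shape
(29, 29)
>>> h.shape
(37, 13, 29, 37)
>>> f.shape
(29, 29)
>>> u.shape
(29, 7)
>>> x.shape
(29, 29)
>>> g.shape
(37,)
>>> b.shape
(7,)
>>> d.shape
(29, 29)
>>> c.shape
(29,)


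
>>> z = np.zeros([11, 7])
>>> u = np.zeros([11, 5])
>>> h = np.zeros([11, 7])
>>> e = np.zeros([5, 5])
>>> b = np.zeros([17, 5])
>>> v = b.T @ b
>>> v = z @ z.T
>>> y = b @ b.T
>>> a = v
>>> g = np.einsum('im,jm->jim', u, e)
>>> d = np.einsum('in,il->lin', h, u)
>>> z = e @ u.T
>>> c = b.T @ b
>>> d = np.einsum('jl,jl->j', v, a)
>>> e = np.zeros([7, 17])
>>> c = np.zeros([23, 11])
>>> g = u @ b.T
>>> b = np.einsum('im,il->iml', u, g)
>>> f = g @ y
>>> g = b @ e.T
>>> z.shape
(5, 11)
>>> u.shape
(11, 5)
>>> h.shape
(11, 7)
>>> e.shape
(7, 17)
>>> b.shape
(11, 5, 17)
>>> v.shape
(11, 11)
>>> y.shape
(17, 17)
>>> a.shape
(11, 11)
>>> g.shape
(11, 5, 7)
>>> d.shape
(11,)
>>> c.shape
(23, 11)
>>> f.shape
(11, 17)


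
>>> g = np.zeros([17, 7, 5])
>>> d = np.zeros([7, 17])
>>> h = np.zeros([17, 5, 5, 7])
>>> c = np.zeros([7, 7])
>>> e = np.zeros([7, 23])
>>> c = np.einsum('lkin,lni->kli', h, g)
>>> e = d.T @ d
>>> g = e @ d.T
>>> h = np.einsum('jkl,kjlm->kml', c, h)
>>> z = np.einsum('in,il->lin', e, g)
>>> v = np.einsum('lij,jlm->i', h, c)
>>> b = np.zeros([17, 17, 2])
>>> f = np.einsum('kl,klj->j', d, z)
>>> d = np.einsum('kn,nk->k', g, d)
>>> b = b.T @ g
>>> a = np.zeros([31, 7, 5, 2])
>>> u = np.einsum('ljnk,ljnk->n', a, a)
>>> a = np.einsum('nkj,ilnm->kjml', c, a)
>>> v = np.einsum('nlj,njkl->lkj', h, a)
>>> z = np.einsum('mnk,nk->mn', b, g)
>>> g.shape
(17, 7)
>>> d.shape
(17,)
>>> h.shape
(17, 7, 5)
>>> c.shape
(5, 17, 5)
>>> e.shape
(17, 17)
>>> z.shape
(2, 17)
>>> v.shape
(7, 2, 5)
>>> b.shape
(2, 17, 7)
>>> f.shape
(17,)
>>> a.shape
(17, 5, 2, 7)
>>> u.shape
(5,)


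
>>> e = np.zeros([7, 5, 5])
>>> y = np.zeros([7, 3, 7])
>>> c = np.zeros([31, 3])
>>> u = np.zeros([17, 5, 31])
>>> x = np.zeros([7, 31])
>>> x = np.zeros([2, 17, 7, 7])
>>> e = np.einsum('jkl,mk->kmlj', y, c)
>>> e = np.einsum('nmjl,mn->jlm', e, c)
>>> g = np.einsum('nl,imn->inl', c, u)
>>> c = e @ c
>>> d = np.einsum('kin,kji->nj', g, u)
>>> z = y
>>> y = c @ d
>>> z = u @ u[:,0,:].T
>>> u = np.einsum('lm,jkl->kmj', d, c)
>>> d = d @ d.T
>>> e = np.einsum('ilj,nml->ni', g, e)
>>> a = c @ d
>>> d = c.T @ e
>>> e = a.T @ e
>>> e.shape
(3, 7, 17)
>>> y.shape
(7, 7, 5)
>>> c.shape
(7, 7, 3)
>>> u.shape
(7, 5, 7)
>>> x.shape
(2, 17, 7, 7)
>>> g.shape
(17, 31, 3)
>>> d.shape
(3, 7, 17)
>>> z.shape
(17, 5, 17)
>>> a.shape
(7, 7, 3)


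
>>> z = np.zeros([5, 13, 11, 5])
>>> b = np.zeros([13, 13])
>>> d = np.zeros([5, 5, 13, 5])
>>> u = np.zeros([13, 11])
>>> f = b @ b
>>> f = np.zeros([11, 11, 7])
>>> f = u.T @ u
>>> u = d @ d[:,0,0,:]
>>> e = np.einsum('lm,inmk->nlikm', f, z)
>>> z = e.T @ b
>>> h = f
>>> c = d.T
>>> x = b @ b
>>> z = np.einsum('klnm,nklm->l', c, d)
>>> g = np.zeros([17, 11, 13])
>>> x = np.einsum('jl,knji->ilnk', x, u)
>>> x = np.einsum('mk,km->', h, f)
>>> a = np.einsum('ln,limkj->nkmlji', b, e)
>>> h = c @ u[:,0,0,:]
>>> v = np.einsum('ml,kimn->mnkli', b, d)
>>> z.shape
(13,)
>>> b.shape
(13, 13)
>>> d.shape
(5, 5, 13, 5)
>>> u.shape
(5, 5, 13, 5)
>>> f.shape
(11, 11)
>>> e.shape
(13, 11, 5, 5, 11)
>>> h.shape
(5, 13, 5, 5)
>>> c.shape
(5, 13, 5, 5)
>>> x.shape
()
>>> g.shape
(17, 11, 13)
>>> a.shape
(13, 5, 5, 13, 11, 11)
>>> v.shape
(13, 5, 5, 13, 5)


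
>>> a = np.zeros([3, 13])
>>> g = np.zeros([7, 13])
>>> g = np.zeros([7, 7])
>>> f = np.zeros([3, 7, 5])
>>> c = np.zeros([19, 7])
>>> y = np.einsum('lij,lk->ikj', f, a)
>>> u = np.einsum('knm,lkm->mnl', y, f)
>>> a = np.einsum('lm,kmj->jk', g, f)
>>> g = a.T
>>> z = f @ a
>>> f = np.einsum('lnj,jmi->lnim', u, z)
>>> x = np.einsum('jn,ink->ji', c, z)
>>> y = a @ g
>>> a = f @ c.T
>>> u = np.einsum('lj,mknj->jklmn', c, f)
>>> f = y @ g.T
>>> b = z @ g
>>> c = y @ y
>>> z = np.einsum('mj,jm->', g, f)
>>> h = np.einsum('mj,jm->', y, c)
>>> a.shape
(5, 13, 3, 19)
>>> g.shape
(3, 5)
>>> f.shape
(5, 3)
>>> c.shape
(5, 5)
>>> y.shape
(5, 5)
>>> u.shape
(7, 13, 19, 5, 3)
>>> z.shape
()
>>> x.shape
(19, 3)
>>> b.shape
(3, 7, 5)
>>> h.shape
()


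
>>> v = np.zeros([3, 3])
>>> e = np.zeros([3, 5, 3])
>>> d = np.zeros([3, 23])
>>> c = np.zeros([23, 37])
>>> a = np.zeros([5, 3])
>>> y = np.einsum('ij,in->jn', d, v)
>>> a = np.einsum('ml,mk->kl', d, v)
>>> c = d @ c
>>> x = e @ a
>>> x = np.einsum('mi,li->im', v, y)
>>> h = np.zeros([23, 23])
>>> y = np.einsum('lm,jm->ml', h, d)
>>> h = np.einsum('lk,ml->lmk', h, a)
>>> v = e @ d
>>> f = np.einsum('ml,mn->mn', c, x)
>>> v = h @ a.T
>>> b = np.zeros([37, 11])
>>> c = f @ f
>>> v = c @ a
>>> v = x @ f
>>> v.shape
(3, 3)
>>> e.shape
(3, 5, 3)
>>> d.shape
(3, 23)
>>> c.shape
(3, 3)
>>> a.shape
(3, 23)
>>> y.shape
(23, 23)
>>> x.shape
(3, 3)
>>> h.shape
(23, 3, 23)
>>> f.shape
(3, 3)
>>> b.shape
(37, 11)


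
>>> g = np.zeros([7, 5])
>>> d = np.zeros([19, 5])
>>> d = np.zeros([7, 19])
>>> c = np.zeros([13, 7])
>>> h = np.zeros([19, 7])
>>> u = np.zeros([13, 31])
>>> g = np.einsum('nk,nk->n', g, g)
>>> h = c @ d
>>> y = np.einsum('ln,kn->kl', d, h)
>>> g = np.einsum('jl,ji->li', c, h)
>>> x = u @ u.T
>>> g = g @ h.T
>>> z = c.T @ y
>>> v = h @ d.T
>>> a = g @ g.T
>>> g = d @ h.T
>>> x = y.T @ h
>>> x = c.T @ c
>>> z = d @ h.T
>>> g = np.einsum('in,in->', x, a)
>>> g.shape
()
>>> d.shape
(7, 19)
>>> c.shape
(13, 7)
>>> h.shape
(13, 19)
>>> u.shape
(13, 31)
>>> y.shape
(13, 7)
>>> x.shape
(7, 7)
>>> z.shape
(7, 13)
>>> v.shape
(13, 7)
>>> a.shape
(7, 7)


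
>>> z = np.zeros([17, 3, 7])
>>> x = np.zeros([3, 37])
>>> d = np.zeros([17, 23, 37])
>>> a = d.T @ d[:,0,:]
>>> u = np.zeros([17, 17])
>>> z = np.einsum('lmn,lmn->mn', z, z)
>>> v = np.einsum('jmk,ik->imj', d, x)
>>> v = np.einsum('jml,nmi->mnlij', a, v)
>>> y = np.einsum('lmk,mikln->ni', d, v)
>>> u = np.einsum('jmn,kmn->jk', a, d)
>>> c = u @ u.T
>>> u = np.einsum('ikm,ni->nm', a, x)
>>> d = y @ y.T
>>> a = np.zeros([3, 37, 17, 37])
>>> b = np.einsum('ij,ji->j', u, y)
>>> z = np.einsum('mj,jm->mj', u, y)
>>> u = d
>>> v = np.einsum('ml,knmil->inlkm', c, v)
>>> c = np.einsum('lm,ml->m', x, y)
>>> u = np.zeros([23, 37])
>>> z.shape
(3, 37)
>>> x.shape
(3, 37)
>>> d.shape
(37, 37)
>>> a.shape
(3, 37, 17, 37)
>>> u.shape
(23, 37)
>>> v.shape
(17, 3, 37, 23, 37)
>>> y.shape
(37, 3)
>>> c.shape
(37,)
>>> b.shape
(37,)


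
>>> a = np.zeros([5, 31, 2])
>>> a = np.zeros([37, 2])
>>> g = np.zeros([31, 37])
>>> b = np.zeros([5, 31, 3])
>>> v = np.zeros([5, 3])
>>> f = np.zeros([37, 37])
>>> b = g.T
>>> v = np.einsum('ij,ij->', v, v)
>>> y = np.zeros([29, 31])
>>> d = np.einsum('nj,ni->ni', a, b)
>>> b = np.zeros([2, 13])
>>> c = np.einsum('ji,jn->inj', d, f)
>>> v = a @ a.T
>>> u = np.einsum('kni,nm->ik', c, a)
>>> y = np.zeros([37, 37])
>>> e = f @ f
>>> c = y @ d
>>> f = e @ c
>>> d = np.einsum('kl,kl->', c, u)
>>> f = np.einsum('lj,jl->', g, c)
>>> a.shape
(37, 2)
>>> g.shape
(31, 37)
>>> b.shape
(2, 13)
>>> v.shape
(37, 37)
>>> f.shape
()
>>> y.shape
(37, 37)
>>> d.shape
()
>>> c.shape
(37, 31)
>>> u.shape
(37, 31)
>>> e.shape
(37, 37)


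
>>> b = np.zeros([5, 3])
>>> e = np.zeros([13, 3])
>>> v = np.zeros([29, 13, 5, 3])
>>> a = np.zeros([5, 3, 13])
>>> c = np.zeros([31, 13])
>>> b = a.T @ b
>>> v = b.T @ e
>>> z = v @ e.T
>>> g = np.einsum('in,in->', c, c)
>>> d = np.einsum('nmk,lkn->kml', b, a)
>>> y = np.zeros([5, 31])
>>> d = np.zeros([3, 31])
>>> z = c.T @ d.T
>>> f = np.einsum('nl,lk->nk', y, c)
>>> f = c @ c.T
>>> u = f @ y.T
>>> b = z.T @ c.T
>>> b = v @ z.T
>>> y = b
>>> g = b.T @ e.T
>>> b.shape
(3, 3, 13)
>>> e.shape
(13, 3)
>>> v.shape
(3, 3, 3)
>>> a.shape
(5, 3, 13)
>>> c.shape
(31, 13)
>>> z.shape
(13, 3)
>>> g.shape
(13, 3, 13)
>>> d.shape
(3, 31)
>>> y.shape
(3, 3, 13)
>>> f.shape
(31, 31)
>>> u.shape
(31, 5)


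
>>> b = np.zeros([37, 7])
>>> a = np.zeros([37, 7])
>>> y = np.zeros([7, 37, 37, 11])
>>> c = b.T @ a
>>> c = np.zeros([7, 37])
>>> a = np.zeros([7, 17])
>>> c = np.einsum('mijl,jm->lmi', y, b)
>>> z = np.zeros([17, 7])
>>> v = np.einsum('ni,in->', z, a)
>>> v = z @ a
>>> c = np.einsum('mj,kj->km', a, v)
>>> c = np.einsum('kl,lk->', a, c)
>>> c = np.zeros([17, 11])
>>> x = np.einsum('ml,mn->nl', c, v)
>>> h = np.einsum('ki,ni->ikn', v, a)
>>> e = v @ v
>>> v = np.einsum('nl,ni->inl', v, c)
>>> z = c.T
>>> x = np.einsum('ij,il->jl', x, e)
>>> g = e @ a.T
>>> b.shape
(37, 7)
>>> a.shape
(7, 17)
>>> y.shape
(7, 37, 37, 11)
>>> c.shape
(17, 11)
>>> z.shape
(11, 17)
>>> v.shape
(11, 17, 17)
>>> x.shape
(11, 17)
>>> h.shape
(17, 17, 7)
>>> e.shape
(17, 17)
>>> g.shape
(17, 7)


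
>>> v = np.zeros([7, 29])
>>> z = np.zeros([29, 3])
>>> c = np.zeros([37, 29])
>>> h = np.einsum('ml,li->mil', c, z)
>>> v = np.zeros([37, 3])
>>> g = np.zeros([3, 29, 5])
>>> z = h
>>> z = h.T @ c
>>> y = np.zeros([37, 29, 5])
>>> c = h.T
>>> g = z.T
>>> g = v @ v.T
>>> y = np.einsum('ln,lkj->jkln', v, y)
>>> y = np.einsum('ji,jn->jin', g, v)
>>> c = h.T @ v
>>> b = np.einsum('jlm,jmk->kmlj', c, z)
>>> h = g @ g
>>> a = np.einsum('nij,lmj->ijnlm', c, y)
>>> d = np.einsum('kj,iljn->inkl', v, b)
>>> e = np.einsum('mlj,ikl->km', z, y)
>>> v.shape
(37, 3)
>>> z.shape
(29, 3, 29)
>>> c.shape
(29, 3, 3)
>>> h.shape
(37, 37)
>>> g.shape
(37, 37)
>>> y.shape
(37, 37, 3)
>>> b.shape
(29, 3, 3, 29)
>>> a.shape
(3, 3, 29, 37, 37)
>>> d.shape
(29, 29, 37, 3)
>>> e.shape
(37, 29)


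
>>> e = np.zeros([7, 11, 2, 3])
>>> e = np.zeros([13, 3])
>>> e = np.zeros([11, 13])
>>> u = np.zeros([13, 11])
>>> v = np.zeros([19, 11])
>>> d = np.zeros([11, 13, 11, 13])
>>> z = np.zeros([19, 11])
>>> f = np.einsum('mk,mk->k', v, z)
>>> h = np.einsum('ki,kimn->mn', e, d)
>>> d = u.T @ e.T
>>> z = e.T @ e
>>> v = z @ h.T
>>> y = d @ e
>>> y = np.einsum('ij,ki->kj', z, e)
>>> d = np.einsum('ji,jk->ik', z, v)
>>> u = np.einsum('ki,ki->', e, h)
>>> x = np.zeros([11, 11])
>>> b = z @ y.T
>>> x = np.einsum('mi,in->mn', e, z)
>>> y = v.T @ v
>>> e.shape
(11, 13)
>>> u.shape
()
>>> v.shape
(13, 11)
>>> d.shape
(13, 11)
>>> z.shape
(13, 13)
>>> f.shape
(11,)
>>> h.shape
(11, 13)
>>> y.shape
(11, 11)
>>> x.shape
(11, 13)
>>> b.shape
(13, 11)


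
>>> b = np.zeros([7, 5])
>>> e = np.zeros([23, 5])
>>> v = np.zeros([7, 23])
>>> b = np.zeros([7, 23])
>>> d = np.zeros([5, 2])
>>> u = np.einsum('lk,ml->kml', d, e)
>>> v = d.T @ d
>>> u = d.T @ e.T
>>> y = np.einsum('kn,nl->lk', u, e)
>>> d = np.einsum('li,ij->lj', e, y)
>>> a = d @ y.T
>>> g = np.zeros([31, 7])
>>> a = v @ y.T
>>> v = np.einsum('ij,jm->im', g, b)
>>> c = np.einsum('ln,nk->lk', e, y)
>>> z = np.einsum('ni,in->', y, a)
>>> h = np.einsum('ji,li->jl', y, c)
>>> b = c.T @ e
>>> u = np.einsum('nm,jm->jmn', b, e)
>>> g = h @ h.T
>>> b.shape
(2, 5)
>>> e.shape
(23, 5)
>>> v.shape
(31, 23)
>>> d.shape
(23, 2)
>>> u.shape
(23, 5, 2)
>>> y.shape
(5, 2)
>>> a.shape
(2, 5)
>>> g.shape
(5, 5)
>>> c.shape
(23, 2)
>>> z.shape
()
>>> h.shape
(5, 23)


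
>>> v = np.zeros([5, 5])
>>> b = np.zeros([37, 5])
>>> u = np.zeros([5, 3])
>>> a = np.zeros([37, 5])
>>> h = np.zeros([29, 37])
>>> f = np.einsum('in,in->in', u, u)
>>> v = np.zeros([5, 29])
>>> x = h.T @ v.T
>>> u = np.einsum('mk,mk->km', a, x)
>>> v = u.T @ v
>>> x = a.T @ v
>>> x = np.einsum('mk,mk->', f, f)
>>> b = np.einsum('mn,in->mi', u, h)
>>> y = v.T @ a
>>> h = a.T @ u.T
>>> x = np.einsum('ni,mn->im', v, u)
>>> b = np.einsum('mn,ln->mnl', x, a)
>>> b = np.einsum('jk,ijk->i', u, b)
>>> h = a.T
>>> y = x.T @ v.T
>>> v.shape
(37, 29)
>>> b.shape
(29,)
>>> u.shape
(5, 37)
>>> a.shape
(37, 5)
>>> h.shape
(5, 37)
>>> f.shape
(5, 3)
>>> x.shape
(29, 5)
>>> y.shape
(5, 37)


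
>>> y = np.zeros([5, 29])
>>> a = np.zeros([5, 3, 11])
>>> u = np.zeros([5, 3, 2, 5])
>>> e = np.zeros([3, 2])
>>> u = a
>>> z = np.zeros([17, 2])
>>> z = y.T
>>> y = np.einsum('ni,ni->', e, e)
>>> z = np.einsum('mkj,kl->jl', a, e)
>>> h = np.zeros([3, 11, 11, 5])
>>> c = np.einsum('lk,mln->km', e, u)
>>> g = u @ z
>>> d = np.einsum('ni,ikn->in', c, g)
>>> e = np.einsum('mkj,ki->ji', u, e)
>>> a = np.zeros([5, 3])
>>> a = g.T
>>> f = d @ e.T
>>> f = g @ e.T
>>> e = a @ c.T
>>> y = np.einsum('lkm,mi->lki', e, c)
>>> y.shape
(2, 3, 5)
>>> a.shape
(2, 3, 5)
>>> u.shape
(5, 3, 11)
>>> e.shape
(2, 3, 2)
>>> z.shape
(11, 2)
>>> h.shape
(3, 11, 11, 5)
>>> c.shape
(2, 5)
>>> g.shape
(5, 3, 2)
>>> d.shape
(5, 2)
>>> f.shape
(5, 3, 11)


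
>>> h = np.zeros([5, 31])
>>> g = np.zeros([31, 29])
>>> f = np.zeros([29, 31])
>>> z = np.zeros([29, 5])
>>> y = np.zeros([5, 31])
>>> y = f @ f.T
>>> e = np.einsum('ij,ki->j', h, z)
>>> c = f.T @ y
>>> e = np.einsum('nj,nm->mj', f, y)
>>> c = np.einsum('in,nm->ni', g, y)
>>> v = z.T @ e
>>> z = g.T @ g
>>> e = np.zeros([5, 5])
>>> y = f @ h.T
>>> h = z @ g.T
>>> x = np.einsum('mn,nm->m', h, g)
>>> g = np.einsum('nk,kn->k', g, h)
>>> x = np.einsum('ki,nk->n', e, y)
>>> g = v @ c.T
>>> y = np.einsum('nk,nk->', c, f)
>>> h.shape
(29, 31)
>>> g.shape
(5, 29)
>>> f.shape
(29, 31)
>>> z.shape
(29, 29)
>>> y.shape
()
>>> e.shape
(5, 5)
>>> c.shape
(29, 31)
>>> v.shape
(5, 31)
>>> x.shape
(29,)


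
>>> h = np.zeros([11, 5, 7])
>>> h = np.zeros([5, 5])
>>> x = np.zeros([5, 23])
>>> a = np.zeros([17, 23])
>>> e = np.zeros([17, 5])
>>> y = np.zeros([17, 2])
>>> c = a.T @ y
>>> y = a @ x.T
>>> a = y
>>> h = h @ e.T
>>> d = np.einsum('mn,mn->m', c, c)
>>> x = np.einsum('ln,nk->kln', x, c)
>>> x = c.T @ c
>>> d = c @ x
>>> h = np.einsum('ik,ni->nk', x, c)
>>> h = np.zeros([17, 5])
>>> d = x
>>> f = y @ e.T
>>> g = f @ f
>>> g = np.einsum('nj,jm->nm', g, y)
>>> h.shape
(17, 5)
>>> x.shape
(2, 2)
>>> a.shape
(17, 5)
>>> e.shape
(17, 5)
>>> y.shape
(17, 5)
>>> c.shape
(23, 2)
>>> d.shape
(2, 2)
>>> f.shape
(17, 17)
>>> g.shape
(17, 5)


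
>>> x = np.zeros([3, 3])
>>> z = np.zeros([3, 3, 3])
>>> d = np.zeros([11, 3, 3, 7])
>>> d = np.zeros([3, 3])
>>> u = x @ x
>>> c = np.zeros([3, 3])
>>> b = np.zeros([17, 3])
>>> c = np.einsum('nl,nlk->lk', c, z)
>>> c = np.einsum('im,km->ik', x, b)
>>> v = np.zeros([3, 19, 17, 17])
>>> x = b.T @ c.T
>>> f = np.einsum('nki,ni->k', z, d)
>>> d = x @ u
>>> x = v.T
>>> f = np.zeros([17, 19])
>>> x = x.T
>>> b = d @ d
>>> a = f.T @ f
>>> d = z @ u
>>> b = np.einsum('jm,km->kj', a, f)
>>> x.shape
(3, 19, 17, 17)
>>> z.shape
(3, 3, 3)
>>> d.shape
(3, 3, 3)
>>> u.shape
(3, 3)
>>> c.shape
(3, 17)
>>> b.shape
(17, 19)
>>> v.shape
(3, 19, 17, 17)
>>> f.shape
(17, 19)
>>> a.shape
(19, 19)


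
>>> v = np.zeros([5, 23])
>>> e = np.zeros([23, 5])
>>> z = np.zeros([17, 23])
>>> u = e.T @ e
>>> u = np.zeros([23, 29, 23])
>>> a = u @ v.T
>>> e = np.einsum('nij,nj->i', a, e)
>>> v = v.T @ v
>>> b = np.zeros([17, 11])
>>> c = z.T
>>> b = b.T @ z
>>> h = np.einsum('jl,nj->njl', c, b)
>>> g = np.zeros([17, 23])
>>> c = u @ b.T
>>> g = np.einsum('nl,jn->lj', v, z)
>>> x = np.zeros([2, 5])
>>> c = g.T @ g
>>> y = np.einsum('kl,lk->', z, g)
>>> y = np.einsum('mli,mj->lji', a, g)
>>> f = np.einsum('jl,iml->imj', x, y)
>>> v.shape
(23, 23)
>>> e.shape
(29,)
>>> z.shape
(17, 23)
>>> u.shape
(23, 29, 23)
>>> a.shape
(23, 29, 5)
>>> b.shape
(11, 23)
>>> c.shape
(17, 17)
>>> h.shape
(11, 23, 17)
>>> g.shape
(23, 17)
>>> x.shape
(2, 5)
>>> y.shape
(29, 17, 5)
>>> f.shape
(29, 17, 2)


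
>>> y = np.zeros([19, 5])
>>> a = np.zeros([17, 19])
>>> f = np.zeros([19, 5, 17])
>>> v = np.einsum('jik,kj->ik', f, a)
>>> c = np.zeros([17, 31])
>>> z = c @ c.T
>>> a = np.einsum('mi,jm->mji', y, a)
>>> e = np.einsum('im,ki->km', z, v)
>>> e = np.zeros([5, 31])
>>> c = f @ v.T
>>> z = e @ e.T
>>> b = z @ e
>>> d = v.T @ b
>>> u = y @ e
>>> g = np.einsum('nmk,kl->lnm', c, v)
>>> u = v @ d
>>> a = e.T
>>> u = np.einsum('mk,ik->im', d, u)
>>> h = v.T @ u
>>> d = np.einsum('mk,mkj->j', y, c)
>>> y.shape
(19, 5)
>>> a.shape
(31, 5)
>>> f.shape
(19, 5, 17)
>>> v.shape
(5, 17)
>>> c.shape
(19, 5, 5)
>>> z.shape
(5, 5)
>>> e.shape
(5, 31)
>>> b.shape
(5, 31)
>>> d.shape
(5,)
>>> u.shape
(5, 17)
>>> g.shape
(17, 19, 5)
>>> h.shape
(17, 17)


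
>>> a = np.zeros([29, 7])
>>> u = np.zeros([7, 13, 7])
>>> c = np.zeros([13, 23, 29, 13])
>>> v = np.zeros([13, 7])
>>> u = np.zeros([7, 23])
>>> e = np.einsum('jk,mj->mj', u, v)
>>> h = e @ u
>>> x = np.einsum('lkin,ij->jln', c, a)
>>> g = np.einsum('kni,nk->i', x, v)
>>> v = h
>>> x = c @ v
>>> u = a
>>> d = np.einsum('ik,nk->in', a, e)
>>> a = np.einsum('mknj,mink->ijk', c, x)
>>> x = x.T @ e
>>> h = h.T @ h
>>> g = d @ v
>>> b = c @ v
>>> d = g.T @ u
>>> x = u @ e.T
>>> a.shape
(23, 13, 23)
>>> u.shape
(29, 7)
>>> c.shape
(13, 23, 29, 13)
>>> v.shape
(13, 23)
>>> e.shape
(13, 7)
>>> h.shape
(23, 23)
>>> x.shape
(29, 13)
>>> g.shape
(29, 23)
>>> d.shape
(23, 7)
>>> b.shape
(13, 23, 29, 23)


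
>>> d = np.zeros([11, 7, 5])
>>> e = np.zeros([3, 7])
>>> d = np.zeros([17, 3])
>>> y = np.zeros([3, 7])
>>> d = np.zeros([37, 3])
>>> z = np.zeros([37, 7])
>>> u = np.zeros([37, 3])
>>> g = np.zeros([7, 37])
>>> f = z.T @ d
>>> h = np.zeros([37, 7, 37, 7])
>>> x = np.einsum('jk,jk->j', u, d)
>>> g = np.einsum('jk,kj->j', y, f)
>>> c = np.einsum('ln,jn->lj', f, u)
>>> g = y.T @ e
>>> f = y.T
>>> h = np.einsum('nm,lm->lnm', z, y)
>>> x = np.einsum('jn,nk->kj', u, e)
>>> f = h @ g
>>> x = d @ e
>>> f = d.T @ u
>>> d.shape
(37, 3)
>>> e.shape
(3, 7)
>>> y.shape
(3, 7)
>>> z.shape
(37, 7)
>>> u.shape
(37, 3)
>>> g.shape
(7, 7)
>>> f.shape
(3, 3)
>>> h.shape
(3, 37, 7)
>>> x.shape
(37, 7)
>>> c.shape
(7, 37)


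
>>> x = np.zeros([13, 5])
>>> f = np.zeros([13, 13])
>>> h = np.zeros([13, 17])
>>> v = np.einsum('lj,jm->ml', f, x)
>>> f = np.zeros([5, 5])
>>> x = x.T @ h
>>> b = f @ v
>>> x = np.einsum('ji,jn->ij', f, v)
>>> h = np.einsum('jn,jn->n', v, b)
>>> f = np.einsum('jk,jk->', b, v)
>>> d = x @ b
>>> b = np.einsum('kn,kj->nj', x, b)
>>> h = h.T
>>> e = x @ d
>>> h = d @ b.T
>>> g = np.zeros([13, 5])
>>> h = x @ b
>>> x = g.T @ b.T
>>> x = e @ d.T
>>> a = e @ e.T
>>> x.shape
(5, 5)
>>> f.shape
()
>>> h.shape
(5, 13)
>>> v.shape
(5, 13)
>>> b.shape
(5, 13)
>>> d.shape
(5, 13)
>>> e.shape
(5, 13)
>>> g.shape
(13, 5)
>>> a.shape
(5, 5)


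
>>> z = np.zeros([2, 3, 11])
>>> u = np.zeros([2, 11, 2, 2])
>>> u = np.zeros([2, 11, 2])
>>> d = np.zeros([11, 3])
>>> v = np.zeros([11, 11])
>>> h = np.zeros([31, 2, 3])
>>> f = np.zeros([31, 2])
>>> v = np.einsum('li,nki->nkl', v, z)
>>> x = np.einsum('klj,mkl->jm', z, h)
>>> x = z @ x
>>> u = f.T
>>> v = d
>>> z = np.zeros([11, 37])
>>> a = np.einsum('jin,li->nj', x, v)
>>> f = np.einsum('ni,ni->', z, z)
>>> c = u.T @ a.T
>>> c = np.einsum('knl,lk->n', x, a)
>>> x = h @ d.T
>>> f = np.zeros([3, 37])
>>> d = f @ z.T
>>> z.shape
(11, 37)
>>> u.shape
(2, 31)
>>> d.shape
(3, 11)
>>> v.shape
(11, 3)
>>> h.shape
(31, 2, 3)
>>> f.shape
(3, 37)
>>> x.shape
(31, 2, 11)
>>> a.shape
(31, 2)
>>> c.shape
(3,)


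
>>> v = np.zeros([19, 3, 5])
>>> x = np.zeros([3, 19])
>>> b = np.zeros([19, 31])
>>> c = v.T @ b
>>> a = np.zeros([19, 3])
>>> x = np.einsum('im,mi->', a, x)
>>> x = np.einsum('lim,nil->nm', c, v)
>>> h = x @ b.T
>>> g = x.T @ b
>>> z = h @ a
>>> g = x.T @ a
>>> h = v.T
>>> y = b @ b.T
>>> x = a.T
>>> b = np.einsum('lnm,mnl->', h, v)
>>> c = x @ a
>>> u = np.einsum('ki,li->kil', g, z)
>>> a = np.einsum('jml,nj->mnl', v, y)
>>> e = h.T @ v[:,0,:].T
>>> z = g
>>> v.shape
(19, 3, 5)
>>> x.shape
(3, 19)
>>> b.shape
()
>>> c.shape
(3, 3)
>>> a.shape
(3, 19, 5)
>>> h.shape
(5, 3, 19)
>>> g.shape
(31, 3)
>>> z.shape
(31, 3)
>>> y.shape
(19, 19)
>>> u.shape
(31, 3, 19)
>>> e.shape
(19, 3, 19)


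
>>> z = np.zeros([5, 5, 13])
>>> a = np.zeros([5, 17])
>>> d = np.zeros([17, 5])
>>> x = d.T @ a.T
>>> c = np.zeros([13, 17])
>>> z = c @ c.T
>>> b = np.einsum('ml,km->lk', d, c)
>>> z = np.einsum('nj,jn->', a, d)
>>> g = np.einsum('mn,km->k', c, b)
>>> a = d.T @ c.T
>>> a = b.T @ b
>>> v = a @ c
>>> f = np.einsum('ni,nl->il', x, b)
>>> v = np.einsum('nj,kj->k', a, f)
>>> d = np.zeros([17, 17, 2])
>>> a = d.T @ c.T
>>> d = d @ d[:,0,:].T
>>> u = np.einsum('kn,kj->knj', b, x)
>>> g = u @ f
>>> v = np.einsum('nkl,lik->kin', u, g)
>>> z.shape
()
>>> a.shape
(2, 17, 13)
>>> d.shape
(17, 17, 17)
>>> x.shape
(5, 5)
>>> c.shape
(13, 17)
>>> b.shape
(5, 13)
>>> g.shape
(5, 13, 13)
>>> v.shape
(13, 13, 5)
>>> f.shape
(5, 13)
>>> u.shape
(5, 13, 5)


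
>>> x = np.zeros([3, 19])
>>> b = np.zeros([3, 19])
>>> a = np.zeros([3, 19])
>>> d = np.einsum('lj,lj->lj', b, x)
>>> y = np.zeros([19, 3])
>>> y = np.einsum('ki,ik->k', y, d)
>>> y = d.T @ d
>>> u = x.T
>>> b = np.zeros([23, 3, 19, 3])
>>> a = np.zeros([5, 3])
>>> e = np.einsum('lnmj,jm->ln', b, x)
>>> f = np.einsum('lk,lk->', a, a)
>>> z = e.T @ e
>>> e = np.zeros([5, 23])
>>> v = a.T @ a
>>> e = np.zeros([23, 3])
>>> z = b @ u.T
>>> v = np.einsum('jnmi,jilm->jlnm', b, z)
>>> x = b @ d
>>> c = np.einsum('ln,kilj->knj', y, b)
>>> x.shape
(23, 3, 19, 19)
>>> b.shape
(23, 3, 19, 3)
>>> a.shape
(5, 3)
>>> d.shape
(3, 19)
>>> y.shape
(19, 19)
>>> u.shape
(19, 3)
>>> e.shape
(23, 3)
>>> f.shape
()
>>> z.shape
(23, 3, 19, 19)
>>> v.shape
(23, 19, 3, 19)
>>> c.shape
(23, 19, 3)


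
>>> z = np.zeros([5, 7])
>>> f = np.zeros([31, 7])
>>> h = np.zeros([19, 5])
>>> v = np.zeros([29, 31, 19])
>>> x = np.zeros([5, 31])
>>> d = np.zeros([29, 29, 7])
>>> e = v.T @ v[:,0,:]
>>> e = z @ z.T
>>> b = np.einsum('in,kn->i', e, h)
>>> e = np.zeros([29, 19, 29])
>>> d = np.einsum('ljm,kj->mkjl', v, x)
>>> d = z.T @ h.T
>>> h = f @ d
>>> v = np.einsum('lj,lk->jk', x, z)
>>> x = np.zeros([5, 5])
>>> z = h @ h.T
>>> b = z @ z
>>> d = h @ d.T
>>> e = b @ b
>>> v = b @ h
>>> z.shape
(31, 31)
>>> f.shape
(31, 7)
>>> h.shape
(31, 19)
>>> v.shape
(31, 19)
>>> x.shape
(5, 5)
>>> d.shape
(31, 7)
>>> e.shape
(31, 31)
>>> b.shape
(31, 31)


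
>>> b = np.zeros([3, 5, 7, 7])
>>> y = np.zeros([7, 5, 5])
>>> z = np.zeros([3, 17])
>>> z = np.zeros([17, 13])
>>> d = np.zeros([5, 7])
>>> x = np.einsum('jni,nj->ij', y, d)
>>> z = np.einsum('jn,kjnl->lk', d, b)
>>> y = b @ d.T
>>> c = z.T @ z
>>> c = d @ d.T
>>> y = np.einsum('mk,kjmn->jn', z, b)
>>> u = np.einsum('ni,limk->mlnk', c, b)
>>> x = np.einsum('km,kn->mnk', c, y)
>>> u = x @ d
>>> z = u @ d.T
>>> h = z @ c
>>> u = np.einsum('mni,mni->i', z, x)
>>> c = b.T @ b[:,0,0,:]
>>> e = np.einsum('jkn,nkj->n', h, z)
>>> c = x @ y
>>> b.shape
(3, 5, 7, 7)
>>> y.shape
(5, 7)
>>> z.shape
(5, 7, 5)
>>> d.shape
(5, 7)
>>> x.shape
(5, 7, 5)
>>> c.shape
(5, 7, 7)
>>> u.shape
(5,)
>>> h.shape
(5, 7, 5)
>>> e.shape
(5,)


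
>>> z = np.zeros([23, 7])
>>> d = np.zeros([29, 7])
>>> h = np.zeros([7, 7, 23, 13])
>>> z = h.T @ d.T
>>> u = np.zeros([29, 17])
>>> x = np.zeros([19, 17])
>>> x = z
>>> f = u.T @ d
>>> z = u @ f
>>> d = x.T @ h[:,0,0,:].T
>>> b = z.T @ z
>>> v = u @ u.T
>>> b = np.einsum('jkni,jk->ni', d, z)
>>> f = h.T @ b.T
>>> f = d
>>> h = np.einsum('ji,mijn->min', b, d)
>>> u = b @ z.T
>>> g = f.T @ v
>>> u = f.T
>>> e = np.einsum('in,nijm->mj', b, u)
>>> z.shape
(29, 7)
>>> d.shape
(29, 7, 23, 7)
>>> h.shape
(29, 7, 7)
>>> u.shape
(7, 23, 7, 29)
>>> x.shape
(13, 23, 7, 29)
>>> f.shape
(29, 7, 23, 7)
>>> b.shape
(23, 7)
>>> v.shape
(29, 29)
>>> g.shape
(7, 23, 7, 29)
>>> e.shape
(29, 7)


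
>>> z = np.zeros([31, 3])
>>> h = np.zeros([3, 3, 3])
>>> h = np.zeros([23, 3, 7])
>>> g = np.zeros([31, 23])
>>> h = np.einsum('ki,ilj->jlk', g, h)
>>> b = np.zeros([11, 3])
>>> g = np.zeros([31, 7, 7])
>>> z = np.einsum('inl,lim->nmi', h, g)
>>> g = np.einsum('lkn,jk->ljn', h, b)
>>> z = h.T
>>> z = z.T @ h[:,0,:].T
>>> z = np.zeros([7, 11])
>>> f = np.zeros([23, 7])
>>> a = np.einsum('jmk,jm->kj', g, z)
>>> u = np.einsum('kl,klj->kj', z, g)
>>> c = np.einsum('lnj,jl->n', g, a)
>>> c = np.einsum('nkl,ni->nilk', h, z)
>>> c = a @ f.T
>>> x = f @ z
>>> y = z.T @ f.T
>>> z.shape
(7, 11)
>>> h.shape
(7, 3, 31)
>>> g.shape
(7, 11, 31)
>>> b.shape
(11, 3)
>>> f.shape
(23, 7)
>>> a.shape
(31, 7)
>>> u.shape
(7, 31)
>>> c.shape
(31, 23)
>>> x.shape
(23, 11)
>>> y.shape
(11, 23)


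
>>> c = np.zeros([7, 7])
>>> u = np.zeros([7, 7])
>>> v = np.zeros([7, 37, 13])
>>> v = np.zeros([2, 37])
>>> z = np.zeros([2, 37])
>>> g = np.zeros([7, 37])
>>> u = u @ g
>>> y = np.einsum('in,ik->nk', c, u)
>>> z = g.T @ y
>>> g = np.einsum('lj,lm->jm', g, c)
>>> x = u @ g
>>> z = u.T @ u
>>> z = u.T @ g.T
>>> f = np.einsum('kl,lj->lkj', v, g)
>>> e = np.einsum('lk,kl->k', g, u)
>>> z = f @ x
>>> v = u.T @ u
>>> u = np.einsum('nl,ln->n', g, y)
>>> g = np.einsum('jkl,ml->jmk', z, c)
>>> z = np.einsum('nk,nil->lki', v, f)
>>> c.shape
(7, 7)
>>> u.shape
(37,)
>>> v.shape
(37, 37)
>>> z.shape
(7, 37, 2)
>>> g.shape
(37, 7, 2)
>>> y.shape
(7, 37)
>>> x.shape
(7, 7)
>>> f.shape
(37, 2, 7)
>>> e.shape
(7,)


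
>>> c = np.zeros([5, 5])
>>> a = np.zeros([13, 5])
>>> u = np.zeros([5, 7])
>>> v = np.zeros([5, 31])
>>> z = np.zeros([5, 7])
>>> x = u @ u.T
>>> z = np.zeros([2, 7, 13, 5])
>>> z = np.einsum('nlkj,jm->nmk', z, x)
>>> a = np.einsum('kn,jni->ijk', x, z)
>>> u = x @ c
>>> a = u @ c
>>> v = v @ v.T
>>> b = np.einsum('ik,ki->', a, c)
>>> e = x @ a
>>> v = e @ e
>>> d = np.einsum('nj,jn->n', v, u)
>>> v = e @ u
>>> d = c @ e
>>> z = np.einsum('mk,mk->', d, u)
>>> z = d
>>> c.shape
(5, 5)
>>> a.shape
(5, 5)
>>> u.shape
(5, 5)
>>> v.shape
(5, 5)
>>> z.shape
(5, 5)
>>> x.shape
(5, 5)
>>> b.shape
()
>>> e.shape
(5, 5)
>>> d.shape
(5, 5)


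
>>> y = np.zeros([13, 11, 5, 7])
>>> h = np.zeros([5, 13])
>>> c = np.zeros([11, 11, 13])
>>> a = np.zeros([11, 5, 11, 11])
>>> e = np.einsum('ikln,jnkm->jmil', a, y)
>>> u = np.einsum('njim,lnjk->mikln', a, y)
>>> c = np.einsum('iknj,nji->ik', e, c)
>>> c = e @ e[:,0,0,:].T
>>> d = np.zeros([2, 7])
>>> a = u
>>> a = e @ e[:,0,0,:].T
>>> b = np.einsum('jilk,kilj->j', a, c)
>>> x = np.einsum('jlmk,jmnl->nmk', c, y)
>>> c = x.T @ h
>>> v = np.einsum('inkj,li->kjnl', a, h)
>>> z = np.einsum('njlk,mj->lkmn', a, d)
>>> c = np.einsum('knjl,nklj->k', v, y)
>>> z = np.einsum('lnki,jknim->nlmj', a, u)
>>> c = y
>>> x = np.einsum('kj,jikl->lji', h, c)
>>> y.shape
(13, 11, 5, 7)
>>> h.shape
(5, 13)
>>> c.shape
(13, 11, 5, 7)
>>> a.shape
(13, 7, 11, 13)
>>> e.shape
(13, 7, 11, 11)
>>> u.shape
(11, 11, 7, 13, 11)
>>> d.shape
(2, 7)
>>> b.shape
(13,)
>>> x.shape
(7, 13, 11)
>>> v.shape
(11, 13, 7, 5)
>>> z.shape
(7, 13, 11, 11)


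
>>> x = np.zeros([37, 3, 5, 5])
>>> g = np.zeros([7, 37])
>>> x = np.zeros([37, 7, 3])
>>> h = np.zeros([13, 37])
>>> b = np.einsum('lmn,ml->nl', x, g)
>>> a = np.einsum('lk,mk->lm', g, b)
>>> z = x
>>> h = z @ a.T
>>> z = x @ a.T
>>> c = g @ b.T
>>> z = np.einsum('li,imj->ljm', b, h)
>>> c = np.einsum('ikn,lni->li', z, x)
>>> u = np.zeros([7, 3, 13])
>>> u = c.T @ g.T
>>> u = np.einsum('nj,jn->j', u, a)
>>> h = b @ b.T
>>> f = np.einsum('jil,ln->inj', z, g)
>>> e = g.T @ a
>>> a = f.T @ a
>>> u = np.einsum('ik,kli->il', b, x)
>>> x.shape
(37, 7, 3)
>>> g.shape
(7, 37)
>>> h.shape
(3, 3)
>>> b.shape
(3, 37)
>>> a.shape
(3, 37, 3)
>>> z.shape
(3, 7, 7)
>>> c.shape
(37, 3)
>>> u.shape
(3, 7)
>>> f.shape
(7, 37, 3)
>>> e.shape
(37, 3)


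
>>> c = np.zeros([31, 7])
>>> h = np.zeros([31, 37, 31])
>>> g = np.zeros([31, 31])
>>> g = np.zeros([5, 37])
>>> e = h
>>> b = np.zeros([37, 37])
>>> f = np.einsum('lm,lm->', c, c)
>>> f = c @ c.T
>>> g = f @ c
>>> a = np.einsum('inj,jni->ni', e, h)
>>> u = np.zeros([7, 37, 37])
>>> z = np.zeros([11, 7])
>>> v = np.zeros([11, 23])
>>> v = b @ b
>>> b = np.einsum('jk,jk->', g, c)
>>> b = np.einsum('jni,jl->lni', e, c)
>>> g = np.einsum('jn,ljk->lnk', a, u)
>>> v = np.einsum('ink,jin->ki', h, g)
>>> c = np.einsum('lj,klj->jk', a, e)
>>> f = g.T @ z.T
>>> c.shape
(31, 31)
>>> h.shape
(31, 37, 31)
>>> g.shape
(7, 31, 37)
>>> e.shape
(31, 37, 31)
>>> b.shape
(7, 37, 31)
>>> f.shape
(37, 31, 11)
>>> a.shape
(37, 31)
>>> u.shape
(7, 37, 37)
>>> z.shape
(11, 7)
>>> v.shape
(31, 31)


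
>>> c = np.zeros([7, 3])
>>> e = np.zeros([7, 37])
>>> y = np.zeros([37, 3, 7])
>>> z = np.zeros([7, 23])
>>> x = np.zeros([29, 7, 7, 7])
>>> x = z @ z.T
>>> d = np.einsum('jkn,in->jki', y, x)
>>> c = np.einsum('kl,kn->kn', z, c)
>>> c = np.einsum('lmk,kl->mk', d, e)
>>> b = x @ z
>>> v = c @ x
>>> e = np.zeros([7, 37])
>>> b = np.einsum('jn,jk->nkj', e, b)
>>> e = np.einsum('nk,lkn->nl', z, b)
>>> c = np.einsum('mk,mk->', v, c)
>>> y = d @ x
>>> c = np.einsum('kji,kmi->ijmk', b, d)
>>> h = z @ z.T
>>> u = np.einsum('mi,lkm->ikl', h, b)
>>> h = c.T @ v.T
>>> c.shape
(7, 23, 3, 37)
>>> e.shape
(7, 37)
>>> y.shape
(37, 3, 7)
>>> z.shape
(7, 23)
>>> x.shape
(7, 7)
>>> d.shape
(37, 3, 7)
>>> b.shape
(37, 23, 7)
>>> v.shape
(3, 7)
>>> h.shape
(37, 3, 23, 3)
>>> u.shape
(7, 23, 37)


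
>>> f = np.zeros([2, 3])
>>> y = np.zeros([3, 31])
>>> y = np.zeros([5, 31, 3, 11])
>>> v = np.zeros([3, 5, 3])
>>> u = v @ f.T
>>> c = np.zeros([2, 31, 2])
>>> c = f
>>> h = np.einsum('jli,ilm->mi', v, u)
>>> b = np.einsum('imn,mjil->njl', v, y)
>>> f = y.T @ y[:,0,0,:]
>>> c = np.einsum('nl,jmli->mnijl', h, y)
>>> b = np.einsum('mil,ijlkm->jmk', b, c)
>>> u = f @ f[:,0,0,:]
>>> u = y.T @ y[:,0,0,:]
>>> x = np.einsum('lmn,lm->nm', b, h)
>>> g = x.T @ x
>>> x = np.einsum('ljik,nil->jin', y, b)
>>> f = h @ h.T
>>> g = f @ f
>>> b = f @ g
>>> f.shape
(2, 2)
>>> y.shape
(5, 31, 3, 11)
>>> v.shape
(3, 5, 3)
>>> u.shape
(11, 3, 31, 11)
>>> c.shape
(31, 2, 11, 5, 3)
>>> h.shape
(2, 3)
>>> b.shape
(2, 2)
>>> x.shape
(31, 3, 2)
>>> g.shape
(2, 2)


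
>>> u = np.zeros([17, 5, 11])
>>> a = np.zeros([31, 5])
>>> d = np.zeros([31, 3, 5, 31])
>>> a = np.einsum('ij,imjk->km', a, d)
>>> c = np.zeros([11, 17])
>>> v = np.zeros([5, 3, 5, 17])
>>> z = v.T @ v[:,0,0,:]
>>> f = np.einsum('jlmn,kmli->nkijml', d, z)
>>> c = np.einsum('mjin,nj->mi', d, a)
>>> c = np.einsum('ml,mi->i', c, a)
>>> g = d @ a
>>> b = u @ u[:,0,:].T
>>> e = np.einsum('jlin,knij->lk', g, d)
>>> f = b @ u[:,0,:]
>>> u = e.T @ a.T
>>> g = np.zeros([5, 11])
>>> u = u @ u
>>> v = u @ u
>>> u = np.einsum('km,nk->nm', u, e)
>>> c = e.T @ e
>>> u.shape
(3, 31)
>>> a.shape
(31, 3)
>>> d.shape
(31, 3, 5, 31)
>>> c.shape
(31, 31)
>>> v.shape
(31, 31)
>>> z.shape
(17, 5, 3, 17)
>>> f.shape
(17, 5, 11)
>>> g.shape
(5, 11)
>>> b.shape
(17, 5, 17)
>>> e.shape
(3, 31)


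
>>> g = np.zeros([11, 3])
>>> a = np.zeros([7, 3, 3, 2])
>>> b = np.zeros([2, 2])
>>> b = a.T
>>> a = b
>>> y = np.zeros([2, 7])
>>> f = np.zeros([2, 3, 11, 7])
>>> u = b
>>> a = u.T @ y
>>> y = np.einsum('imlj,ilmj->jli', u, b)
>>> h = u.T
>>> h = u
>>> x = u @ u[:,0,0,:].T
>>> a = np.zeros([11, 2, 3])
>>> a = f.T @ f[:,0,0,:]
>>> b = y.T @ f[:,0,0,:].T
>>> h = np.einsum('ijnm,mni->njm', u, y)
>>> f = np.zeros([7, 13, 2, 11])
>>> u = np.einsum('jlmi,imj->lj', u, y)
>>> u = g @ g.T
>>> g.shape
(11, 3)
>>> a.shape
(7, 11, 3, 7)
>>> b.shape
(2, 3, 2)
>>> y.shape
(7, 3, 2)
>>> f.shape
(7, 13, 2, 11)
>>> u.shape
(11, 11)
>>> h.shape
(3, 3, 7)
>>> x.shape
(2, 3, 3, 2)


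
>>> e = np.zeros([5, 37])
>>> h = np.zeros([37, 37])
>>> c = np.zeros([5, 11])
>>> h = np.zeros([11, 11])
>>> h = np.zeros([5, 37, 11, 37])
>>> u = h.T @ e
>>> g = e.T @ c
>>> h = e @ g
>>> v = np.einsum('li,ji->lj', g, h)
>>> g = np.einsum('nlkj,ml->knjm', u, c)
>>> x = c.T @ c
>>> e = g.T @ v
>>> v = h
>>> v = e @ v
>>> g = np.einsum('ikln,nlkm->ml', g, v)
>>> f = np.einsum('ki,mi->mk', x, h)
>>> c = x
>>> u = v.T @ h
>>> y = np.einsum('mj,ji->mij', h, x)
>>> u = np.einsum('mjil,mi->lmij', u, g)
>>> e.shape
(5, 37, 37, 5)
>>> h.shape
(5, 11)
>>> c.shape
(11, 11)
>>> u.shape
(11, 11, 37, 37)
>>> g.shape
(11, 37)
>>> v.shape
(5, 37, 37, 11)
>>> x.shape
(11, 11)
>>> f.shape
(5, 11)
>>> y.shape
(5, 11, 11)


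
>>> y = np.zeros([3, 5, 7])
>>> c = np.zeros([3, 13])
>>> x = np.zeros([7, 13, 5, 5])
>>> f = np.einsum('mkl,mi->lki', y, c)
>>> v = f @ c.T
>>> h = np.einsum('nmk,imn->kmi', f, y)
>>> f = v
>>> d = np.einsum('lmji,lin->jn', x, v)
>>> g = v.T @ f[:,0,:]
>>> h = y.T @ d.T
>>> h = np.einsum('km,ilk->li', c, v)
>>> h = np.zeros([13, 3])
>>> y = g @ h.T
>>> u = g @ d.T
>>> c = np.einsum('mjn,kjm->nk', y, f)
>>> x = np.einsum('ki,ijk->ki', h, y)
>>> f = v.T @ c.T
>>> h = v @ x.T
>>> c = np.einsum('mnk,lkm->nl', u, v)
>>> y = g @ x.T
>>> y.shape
(3, 5, 13)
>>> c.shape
(5, 7)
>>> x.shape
(13, 3)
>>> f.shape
(3, 5, 13)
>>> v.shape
(7, 5, 3)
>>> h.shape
(7, 5, 13)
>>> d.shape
(5, 3)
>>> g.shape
(3, 5, 3)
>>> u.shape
(3, 5, 5)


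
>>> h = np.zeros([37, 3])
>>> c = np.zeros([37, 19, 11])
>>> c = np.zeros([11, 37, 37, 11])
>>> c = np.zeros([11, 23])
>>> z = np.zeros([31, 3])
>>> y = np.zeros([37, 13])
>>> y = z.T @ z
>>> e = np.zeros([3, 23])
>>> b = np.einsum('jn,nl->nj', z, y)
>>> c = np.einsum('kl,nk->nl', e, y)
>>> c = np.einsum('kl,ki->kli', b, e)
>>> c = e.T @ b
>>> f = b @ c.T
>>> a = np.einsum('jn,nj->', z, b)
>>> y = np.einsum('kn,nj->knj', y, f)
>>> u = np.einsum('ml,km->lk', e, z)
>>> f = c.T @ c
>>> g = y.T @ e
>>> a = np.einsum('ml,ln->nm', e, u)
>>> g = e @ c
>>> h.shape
(37, 3)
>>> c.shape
(23, 31)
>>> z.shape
(31, 3)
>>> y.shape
(3, 3, 23)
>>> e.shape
(3, 23)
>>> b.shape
(3, 31)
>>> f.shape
(31, 31)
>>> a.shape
(31, 3)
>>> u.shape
(23, 31)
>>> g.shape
(3, 31)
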